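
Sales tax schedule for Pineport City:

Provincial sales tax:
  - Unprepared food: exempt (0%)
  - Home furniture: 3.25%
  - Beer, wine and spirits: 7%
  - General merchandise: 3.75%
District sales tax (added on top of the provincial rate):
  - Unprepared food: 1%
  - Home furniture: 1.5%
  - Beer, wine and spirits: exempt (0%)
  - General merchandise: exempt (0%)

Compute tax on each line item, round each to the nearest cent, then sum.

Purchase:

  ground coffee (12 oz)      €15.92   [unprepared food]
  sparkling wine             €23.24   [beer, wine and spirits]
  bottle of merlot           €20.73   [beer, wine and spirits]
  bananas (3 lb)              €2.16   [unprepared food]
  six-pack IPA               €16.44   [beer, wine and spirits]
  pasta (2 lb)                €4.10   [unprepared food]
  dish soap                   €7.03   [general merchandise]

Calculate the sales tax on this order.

€4.71

Ground coffee (12 oz) €15.92: unprepared food → 0% + 1% district = 1% → €0.16
Sparkling wine €23.24: beer, wine and spirits → 7% + 0% district = 7% → €1.63
Bottle of merlot €20.73: beer, wine and spirits → 7% + 0% district = 7% → €1.45
Bananas (3 lb) €2.16: unprepared food → 0% + 1% district = 1% → €0.02
Six-pack IPA €16.44: beer, wine and spirits → 7% + 0% district = 7% → €1.15
Pasta (2 lb) €4.10: unprepared food → 0% + 1% district = 1% → €0.04
Dish soap €7.03: general merchandise → 3.75% + 0% district = 3.75% → €0.26
Total tax = €0.16 + €1.63 + €1.45 + €0.02 + €1.15 + €0.04 + €0.26 = €4.71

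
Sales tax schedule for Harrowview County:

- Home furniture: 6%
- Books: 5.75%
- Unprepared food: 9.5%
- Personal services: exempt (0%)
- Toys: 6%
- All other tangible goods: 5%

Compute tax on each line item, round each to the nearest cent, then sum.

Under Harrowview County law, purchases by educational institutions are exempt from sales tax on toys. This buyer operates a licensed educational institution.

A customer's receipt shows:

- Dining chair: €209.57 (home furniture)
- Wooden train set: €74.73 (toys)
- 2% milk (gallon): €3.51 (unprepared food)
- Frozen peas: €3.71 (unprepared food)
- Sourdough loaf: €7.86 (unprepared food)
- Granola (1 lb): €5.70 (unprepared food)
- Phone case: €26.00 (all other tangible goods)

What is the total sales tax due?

Dining chair €209.57: home furniture → 6% → €12.57
Wooden train set €74.73: toys, buyer-exempt → 0% → €0.00
2% milk (gallon) €3.51: unprepared food → 9.5% → €0.33
Frozen peas €3.71: unprepared food → 9.5% → €0.35
Sourdough loaf €7.86: unprepared food → 9.5% → €0.75
Granola (1 lb) €5.70: unprepared food → 9.5% → €0.54
Phone case €26.00: all other tangible goods → 5% → €1.30
Total tax = €12.57 + €0.33 + €0.35 + €0.75 + €0.54 + €1.30 = €15.84

€15.84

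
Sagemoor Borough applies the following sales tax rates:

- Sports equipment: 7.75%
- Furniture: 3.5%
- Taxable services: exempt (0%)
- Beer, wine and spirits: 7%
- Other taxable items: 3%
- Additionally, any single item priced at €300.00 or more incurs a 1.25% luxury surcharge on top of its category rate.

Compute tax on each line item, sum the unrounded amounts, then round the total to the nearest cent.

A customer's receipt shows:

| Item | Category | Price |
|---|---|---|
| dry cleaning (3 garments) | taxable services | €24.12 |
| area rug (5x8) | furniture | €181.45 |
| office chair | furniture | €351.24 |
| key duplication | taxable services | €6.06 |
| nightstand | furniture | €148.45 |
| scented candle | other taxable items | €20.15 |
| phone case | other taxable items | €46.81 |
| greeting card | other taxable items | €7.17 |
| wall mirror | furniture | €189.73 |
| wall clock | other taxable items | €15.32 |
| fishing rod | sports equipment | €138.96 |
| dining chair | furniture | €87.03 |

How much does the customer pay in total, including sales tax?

Dry cleaning (3 garments) €24.12: taxable services → 0% → €0.00
Area rug (5x8) €181.45: furniture → 3.5% → €6.35075
Office chair €351.24: furniture → 3.5% + 1.25% surcharge = 4.75% → €16.6839
Key duplication €6.06: taxable services → 0% → €0.00
Nightstand €148.45: furniture → 3.5% → €5.19575
Scented candle €20.15: other taxable items → 3% → €0.6045
Phone case €46.81: other taxable items → 3% → €1.4043
Greeting card €7.17: other taxable items → 3% → €0.2151
Wall mirror €189.73: furniture → 3.5% → €6.64055
Wall clock €15.32: other taxable items → 3% → €0.4596
Fishing rod €138.96: sports equipment → 7.75% → €10.7694
Dining chair €87.03: furniture → 3.5% → €3.04605
Subtotal = €1216.49; unrounded tax = €51.3699 → €51.37; total due = €1267.86

€1267.86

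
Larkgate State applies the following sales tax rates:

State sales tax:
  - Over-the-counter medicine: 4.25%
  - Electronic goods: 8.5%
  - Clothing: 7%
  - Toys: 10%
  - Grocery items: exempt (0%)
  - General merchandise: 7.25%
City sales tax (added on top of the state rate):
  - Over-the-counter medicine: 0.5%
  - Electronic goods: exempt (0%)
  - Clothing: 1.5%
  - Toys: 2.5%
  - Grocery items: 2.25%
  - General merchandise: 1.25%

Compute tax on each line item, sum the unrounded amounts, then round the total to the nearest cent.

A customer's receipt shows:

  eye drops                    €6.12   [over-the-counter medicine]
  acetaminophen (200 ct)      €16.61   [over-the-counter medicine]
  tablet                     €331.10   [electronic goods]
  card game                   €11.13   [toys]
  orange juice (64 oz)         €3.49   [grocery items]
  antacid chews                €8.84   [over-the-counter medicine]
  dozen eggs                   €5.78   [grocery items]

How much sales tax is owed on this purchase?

Eye drops €6.12: over-the-counter medicine → 4.25% + 0.5% city = 4.75% → €0.2907
Acetaminophen (200 ct) €16.61: over-the-counter medicine → 4.25% + 0.5% city = 4.75% → €0.788975
Tablet €331.10: electronic goods → 8.5% + 0% city = 8.5% → €28.1435
Card game €11.13: toys → 10% + 2.5% city = 12.5% → €1.39125
Orange juice (64 oz) €3.49: grocery items → 0% + 2.25% city = 2.25% → €0.078525
Antacid chews €8.84: over-the-counter medicine → 4.25% + 0.5% city = 4.75% → €0.4199
Dozen eggs €5.78: grocery items → 0% + 2.25% city = 2.25% → €0.13005
Unrounded tax sum = €31.2429 → €31.24

€31.24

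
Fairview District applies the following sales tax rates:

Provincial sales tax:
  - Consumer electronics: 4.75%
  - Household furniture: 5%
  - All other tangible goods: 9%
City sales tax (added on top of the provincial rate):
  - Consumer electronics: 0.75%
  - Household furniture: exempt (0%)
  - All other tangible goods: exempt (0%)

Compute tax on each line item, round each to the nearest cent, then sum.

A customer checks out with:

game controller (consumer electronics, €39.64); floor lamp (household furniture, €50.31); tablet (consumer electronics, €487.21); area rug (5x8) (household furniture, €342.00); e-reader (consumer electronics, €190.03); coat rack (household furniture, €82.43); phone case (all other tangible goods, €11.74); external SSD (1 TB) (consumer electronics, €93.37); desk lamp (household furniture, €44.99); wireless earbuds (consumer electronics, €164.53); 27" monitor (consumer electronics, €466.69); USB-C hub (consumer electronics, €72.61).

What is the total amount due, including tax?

€2155.88

Game controller €39.64: consumer electronics → 4.75% + 0.75% city = 5.5% → €2.18
Floor lamp €50.31: household furniture → 5% + 0% city = 5% → €2.52
Tablet €487.21: consumer electronics → 4.75% + 0.75% city = 5.5% → €26.80
Area rug (5x8) €342.00: household furniture → 5% + 0% city = 5% → €17.10
E-reader €190.03: consumer electronics → 4.75% + 0.75% city = 5.5% → €10.45
Coat rack €82.43: household furniture → 5% + 0% city = 5% → €4.12
Phone case €11.74: all other tangible goods → 9% + 0% city = 9% → €1.06
External SSD (1 TB) €93.37: consumer electronics → 4.75% + 0.75% city = 5.5% → €5.14
Desk lamp €44.99: household furniture → 5% + 0% city = 5% → €2.25
Wireless earbuds €164.53: consumer electronics → 4.75% + 0.75% city = 5.5% → €9.05
27" monitor €466.69: consumer electronics → 4.75% + 0.75% city = 5.5% → €25.67
USB-C hub €72.61: consumer electronics → 4.75% + 0.75% city = 5.5% → €3.99
Subtotal = €2045.55; tax = €110.33; total due = €2155.88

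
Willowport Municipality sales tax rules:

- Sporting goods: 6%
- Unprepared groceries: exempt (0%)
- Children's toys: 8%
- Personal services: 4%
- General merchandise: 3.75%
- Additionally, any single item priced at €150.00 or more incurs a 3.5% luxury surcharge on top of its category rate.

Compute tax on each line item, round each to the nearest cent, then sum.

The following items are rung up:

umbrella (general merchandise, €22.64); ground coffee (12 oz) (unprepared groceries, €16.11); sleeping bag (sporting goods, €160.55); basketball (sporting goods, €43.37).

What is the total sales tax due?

€18.70

Umbrella €22.64: general merchandise → 3.75% → €0.85
Ground coffee (12 oz) €16.11: unprepared groceries → 0% → €0.00
Sleeping bag €160.55: sporting goods → 6% + 3.5% surcharge = 9.5% → €15.25
Basketball €43.37: sporting goods → 6% → €2.60
Total tax = €0.85 + €15.25 + €2.60 = €18.70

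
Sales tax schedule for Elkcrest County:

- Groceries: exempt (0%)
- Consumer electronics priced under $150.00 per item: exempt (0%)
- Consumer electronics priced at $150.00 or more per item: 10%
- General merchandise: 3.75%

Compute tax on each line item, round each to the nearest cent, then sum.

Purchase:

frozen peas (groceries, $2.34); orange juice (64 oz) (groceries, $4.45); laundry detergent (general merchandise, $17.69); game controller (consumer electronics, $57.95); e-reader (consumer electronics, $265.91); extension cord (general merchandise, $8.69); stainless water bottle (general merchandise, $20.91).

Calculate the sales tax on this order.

Frozen peas $2.34: groceries → 0% → $0.00
Orange juice (64 oz) $4.45: groceries → 0% → $0.00
Laundry detergent $17.69: general merchandise → 3.75% → $0.66
Game controller $57.95: consumer electronics, under $150.00 → 0% → $0.00
E-reader $265.91: consumer electronics, $150.00 or more → 10% → $26.59
Extension cord $8.69: general merchandise → 3.75% → $0.33
Stainless water bottle $20.91: general merchandise → 3.75% → $0.78
Total tax = $0.66 + $26.59 + $0.33 + $0.78 = $28.36

$28.36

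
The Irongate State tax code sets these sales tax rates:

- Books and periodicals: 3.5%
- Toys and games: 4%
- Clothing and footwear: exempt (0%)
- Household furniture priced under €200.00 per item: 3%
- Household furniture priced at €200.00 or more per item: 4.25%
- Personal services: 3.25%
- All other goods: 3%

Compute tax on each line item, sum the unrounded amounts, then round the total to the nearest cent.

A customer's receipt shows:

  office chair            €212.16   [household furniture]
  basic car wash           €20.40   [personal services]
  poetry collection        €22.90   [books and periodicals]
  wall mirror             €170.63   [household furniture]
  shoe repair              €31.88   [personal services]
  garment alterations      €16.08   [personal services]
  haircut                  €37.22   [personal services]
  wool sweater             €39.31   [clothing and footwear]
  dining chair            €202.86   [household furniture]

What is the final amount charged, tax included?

€780.43

Office chair €212.16: household furniture, €200.00 or more → 4.25% → €9.0168
Basic car wash €20.40: personal services → 3.25% → €0.663
Poetry collection €22.90: books and periodicals → 3.5% → €0.8015
Wall mirror €170.63: household furniture, under €200.00 → 3% → €5.1189
Shoe repair €31.88: personal services → 3.25% → €1.0361
Garment alterations €16.08: personal services → 3.25% → €0.5226
Haircut €37.22: personal services → 3.25% → €1.20965
Wool sweater €39.31: clothing and footwear → 0% → €0.00
Dining chair €202.86: household furniture, €200.00 or more → 4.25% → €8.62155
Subtotal = €753.44; unrounded tax = €26.9901 → €26.99; total due = €780.43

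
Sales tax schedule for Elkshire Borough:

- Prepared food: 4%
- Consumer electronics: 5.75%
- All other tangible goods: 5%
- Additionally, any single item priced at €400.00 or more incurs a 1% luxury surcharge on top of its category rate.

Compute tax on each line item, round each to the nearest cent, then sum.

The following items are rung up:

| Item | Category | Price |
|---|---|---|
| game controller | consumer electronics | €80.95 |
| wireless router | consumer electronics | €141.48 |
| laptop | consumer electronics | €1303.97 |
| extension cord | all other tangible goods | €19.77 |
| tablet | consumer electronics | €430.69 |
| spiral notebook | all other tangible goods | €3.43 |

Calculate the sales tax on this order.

€131.04

Game controller €80.95: consumer electronics → 5.75% → €4.65
Wireless router €141.48: consumer electronics → 5.75% → €8.14
Laptop €1303.97: consumer electronics → 5.75% + 1% surcharge = 6.75% → €88.02
Extension cord €19.77: all other tangible goods → 5% → €0.99
Tablet €430.69: consumer electronics → 5.75% + 1% surcharge = 6.75% → €29.07
Spiral notebook €3.43: all other tangible goods → 5% → €0.17
Total tax = €4.65 + €8.14 + €88.02 + €0.99 + €29.07 + €0.17 = €131.04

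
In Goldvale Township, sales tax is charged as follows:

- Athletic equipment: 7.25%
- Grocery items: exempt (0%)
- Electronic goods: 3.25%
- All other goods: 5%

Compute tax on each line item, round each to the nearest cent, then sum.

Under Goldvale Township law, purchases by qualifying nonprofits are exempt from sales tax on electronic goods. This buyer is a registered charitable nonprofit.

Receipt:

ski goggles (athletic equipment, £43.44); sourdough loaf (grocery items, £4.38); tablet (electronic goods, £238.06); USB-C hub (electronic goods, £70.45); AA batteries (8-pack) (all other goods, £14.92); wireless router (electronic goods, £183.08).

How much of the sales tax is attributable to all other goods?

AA batteries (8-pack) £14.92: all other goods → 5% → £0.75
Tax on all other goods = £0.75

£0.75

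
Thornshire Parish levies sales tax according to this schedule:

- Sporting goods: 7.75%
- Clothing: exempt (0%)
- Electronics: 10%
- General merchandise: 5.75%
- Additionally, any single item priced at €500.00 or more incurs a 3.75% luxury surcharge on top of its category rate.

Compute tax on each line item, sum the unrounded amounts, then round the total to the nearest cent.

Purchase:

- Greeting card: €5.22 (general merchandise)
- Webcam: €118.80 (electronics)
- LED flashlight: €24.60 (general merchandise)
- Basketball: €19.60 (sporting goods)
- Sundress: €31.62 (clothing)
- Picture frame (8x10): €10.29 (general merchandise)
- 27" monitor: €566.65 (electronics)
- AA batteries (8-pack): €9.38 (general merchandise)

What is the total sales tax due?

€94.16

Greeting card €5.22: general merchandise → 5.75% → €0.30015
Webcam €118.80: electronics → 10% → €11.88
LED flashlight €24.60: general merchandise → 5.75% → €1.4145
Basketball €19.60: sporting goods → 7.75% → €1.519
Sundress €31.62: clothing → 0% → €0.00
Picture frame (8x10) €10.29: general merchandise → 5.75% → €0.591675
27" monitor €566.65: electronics → 10% + 3.75% surcharge = 13.75% → €77.914375
AA batteries (8-pack) €9.38: general merchandise → 5.75% → €0.53935
Unrounded tax sum = €94.15905 → €94.16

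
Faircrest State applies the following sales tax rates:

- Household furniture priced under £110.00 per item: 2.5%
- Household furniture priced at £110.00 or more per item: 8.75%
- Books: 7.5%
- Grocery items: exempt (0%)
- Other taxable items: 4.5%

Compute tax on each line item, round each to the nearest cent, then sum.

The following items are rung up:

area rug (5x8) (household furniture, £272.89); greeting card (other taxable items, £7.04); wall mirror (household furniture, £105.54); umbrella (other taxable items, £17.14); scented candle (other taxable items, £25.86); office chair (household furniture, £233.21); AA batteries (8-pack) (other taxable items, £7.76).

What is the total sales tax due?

Area rug (5x8) £272.89: household furniture, £110.00 or more → 8.75% → £23.88
Greeting card £7.04: other taxable items → 4.5% → £0.32
Wall mirror £105.54: household furniture, under £110.00 → 2.5% → £2.64
Umbrella £17.14: other taxable items → 4.5% → £0.77
Scented candle £25.86: other taxable items → 4.5% → £1.16
Office chair £233.21: household furniture, £110.00 or more → 8.75% → £20.41
AA batteries (8-pack) £7.76: other taxable items → 4.5% → £0.35
Total tax = £23.88 + £0.32 + £2.64 + £0.77 + £1.16 + £20.41 + £0.35 = £49.53

£49.53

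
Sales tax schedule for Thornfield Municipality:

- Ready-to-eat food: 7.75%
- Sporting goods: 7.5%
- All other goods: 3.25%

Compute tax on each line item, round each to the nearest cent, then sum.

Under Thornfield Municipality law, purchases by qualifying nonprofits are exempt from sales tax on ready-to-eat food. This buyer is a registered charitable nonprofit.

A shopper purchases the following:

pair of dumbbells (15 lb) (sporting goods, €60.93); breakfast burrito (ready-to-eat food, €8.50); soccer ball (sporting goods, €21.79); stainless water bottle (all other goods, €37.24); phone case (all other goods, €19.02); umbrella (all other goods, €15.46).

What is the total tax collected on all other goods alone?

€2.33

Stainless water bottle €37.24: all other goods → 3.25% → €1.21
Phone case €19.02: all other goods → 3.25% → €0.62
Umbrella €15.46: all other goods → 3.25% → €0.50
Tax on all other goods = €1.21 + €0.62 + €0.50 = €2.33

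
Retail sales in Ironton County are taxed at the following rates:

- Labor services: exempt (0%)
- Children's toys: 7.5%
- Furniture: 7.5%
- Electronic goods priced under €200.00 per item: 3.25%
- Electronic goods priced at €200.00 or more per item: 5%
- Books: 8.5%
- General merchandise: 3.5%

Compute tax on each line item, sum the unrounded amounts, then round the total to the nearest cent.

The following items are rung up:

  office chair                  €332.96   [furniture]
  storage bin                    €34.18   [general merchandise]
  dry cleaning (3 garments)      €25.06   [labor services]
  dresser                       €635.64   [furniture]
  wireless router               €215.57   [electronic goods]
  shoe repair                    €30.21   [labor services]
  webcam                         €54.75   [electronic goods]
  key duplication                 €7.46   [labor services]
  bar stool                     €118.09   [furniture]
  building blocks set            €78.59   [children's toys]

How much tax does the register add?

€101.15

Office chair €332.96: furniture → 7.5% → €24.972
Storage bin €34.18: general merchandise → 3.5% → €1.1963
Dry cleaning (3 garments) €25.06: labor services → 0% → €0.00
Dresser €635.64: furniture → 7.5% → €47.673
Wireless router €215.57: electronic goods, €200.00 or more → 5% → €10.7785
Shoe repair €30.21: labor services → 0% → €0.00
Webcam €54.75: electronic goods, under €200.00 → 3.25% → €1.779375
Key duplication €7.46: labor services → 0% → €0.00
Bar stool €118.09: furniture → 7.5% → €8.85675
Building blocks set €78.59: children's toys → 7.5% → €5.89425
Unrounded tax sum = €101.150175 → €101.15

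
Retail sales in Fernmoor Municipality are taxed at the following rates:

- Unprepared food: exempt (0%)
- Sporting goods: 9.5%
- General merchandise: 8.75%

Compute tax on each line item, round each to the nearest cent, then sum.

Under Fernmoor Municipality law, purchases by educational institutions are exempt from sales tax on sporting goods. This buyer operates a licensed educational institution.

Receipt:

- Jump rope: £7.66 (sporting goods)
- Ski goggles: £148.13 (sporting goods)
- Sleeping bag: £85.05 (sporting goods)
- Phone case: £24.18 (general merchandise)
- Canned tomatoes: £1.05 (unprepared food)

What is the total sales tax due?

Jump rope £7.66: sporting goods, buyer-exempt → 0% → £0.00
Ski goggles £148.13: sporting goods, buyer-exempt → 0% → £0.00
Sleeping bag £85.05: sporting goods, buyer-exempt → 0% → £0.00
Phone case £24.18: general merchandise → 8.75% → £2.12
Canned tomatoes £1.05: unprepared food → 0% → £0.00
Total tax = £2.12

£2.12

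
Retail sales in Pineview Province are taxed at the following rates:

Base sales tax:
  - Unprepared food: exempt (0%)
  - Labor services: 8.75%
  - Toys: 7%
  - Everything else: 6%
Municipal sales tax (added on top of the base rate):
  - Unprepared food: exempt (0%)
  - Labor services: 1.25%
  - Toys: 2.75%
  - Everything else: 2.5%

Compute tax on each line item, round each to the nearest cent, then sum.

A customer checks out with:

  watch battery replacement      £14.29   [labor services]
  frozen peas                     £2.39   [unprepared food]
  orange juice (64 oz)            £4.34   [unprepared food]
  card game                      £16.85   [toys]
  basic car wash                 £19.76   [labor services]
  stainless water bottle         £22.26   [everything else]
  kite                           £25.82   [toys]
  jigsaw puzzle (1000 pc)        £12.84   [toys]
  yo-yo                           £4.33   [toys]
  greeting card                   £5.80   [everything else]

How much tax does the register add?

Watch battery replacement £14.29: labor services → 8.75% + 1.25% municipal = 10% → £1.43
Frozen peas £2.39: unprepared food → 0% + 0% municipal = 0% → £0.00
Orange juice (64 oz) £4.34: unprepared food → 0% + 0% municipal = 0% → £0.00
Card game £16.85: toys → 7% + 2.75% municipal = 9.75% → £1.64
Basic car wash £19.76: labor services → 8.75% + 1.25% municipal = 10% → £1.98
Stainless water bottle £22.26: everything else → 6% + 2.5% municipal = 8.5% → £1.89
Kite £25.82: toys → 7% + 2.75% municipal = 9.75% → £2.52
Jigsaw puzzle (1000 pc) £12.84: toys → 7% + 2.75% municipal = 9.75% → £1.25
Yo-yo £4.33: toys → 7% + 2.75% municipal = 9.75% → £0.42
Greeting card £5.80: everything else → 6% + 2.5% municipal = 8.5% → £0.49
Total tax = £1.43 + £1.64 + £1.98 + £1.89 + £2.52 + £1.25 + £0.42 + £0.49 = £11.62

£11.62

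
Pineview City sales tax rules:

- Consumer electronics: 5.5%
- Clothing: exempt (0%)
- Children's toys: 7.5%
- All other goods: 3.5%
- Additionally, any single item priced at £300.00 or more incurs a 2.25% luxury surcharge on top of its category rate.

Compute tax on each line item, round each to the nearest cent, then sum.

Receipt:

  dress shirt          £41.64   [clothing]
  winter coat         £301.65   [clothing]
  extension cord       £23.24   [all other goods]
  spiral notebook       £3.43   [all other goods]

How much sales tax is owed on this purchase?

Dress shirt £41.64: clothing → 0% → £0.00
Winter coat £301.65: clothing → 0% + 2.25% surcharge = 2.25% → £6.79
Extension cord £23.24: all other goods → 3.5% → £0.81
Spiral notebook £3.43: all other goods → 3.5% → £0.12
Total tax = £6.79 + £0.81 + £0.12 = £7.72

£7.72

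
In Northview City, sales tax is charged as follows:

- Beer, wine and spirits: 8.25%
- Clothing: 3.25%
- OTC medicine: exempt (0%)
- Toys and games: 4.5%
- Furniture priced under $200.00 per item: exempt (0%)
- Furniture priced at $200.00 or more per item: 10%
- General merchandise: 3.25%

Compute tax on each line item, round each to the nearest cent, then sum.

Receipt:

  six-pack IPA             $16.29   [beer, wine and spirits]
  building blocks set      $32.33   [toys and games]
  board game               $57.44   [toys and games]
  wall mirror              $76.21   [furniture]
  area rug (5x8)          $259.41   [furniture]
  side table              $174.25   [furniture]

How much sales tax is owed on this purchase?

Six-pack IPA $16.29: beer, wine and spirits → 8.25% → $1.34
Building blocks set $32.33: toys and games → 4.5% → $1.45
Board game $57.44: toys and games → 4.5% → $2.58
Wall mirror $76.21: furniture, under $200.00 → 0% → $0.00
Area rug (5x8) $259.41: furniture, $200.00 or more → 10% → $25.94
Side table $174.25: furniture, under $200.00 → 0% → $0.00
Total tax = $1.34 + $1.45 + $2.58 + $25.94 = $31.31

$31.31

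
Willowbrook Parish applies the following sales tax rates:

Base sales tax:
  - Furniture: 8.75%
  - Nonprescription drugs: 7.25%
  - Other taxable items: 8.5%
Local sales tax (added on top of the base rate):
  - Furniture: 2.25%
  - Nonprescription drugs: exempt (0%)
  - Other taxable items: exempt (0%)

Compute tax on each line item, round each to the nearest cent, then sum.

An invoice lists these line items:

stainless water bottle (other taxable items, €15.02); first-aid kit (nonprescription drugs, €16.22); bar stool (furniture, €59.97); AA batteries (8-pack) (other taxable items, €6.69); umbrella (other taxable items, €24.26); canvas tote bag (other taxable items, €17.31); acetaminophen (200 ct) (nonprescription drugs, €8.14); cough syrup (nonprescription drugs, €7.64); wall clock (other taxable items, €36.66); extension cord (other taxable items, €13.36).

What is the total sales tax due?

€18.56

Stainless water bottle €15.02: other taxable items → 8.5% + 0% local = 8.5% → €1.28
First-aid kit €16.22: nonprescription drugs → 7.25% + 0% local = 7.25% → €1.18
Bar stool €59.97: furniture → 8.75% + 2.25% local = 11% → €6.60
AA batteries (8-pack) €6.69: other taxable items → 8.5% + 0% local = 8.5% → €0.57
Umbrella €24.26: other taxable items → 8.5% + 0% local = 8.5% → €2.06
Canvas tote bag €17.31: other taxable items → 8.5% + 0% local = 8.5% → €1.47
Acetaminophen (200 ct) €8.14: nonprescription drugs → 7.25% + 0% local = 7.25% → €0.59
Cough syrup €7.64: nonprescription drugs → 7.25% + 0% local = 7.25% → €0.55
Wall clock €36.66: other taxable items → 8.5% + 0% local = 8.5% → €3.12
Extension cord €13.36: other taxable items → 8.5% + 0% local = 8.5% → €1.14
Total tax = €1.28 + €1.18 + €6.60 + €0.57 + €2.06 + €1.47 + €0.59 + €0.55 + €3.12 + €1.14 = €18.56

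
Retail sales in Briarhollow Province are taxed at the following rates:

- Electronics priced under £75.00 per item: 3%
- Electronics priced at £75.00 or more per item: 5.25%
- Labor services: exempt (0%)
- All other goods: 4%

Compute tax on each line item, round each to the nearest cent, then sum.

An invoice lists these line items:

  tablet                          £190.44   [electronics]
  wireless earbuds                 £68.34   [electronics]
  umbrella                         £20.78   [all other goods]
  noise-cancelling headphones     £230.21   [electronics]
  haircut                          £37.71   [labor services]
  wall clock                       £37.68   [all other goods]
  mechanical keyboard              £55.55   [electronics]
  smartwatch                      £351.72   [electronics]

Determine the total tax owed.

£46.62

Tablet £190.44: electronics, £75.00 or more → 5.25% → £10.00
Wireless earbuds £68.34: electronics, under £75.00 → 3% → £2.05
Umbrella £20.78: all other goods → 4% → £0.83
Noise-cancelling headphones £230.21: electronics, £75.00 or more → 5.25% → £12.09
Haircut £37.71: labor services → 0% → £0.00
Wall clock £37.68: all other goods → 4% → £1.51
Mechanical keyboard £55.55: electronics, under £75.00 → 3% → £1.67
Smartwatch £351.72: electronics, £75.00 or more → 5.25% → £18.47
Total tax = £10.00 + £2.05 + £0.83 + £12.09 + £1.51 + £1.67 + £18.47 = £46.62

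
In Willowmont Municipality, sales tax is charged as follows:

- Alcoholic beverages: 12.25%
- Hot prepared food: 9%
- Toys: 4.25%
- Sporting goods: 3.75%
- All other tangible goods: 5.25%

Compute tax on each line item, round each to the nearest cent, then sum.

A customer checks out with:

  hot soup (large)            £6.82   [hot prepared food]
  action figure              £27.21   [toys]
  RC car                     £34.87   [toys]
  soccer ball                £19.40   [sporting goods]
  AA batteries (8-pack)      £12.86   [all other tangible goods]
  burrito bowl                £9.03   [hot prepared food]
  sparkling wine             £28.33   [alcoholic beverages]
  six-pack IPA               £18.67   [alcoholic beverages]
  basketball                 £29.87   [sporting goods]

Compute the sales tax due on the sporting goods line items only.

£1.85

Soccer ball £19.40: sporting goods → 3.75% → £0.73
Basketball £29.87: sporting goods → 3.75% → £1.12
Tax on sporting goods = £0.73 + £1.12 = £1.85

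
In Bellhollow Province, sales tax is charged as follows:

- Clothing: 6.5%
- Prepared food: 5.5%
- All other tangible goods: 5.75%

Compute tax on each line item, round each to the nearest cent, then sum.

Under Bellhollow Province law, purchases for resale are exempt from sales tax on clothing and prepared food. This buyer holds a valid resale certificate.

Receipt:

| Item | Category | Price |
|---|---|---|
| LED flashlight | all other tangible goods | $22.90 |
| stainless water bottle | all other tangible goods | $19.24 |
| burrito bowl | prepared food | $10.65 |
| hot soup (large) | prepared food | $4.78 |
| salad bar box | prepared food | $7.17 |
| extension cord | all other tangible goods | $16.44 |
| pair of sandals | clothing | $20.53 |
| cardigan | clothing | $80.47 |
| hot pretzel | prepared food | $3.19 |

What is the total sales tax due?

$3.38

LED flashlight $22.90: all other tangible goods → 5.75% → $1.32
Stainless water bottle $19.24: all other tangible goods → 5.75% → $1.11
Burrito bowl $10.65: prepared food, buyer-exempt → 0% → $0.00
Hot soup (large) $4.78: prepared food, buyer-exempt → 0% → $0.00
Salad bar box $7.17: prepared food, buyer-exempt → 0% → $0.00
Extension cord $16.44: all other tangible goods → 5.75% → $0.95
Pair of sandals $20.53: clothing, buyer-exempt → 0% → $0.00
Cardigan $80.47: clothing, buyer-exempt → 0% → $0.00
Hot pretzel $3.19: prepared food, buyer-exempt → 0% → $0.00
Total tax = $1.32 + $1.11 + $0.95 = $3.38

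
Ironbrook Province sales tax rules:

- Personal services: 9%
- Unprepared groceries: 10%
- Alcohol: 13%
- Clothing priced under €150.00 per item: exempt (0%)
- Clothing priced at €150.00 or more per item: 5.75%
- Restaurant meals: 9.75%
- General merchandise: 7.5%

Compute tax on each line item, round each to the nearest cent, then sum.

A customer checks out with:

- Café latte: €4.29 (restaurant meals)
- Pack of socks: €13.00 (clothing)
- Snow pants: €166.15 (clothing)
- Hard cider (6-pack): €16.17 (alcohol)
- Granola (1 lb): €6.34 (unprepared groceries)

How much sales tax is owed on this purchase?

Café latte €4.29: restaurant meals → 9.75% → €0.42
Pack of socks €13.00: clothing, under €150.00 → 0% → €0.00
Snow pants €166.15: clothing, €150.00 or more → 5.75% → €9.55
Hard cider (6-pack) €16.17: alcohol → 13% → €2.10
Granola (1 lb) €6.34: unprepared groceries → 10% → €0.63
Total tax = €0.42 + €9.55 + €2.10 + €0.63 = €12.70

€12.70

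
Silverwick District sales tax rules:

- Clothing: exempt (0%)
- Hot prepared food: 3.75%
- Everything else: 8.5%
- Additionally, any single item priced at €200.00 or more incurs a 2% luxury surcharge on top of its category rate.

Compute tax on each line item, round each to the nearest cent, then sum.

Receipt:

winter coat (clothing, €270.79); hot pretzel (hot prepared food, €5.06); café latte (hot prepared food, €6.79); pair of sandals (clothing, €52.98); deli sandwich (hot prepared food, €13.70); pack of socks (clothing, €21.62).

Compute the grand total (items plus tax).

Winter coat €270.79: clothing → 0% + 2% surcharge = 2% → €5.42
Hot pretzel €5.06: hot prepared food → 3.75% → €0.19
Café latte €6.79: hot prepared food → 3.75% → €0.25
Pair of sandals €52.98: clothing → 0% → €0.00
Deli sandwich €13.70: hot prepared food → 3.75% → €0.51
Pack of socks €21.62: clothing → 0% → €0.00
Subtotal = €370.94; tax = €6.37; total due = €377.31

€377.31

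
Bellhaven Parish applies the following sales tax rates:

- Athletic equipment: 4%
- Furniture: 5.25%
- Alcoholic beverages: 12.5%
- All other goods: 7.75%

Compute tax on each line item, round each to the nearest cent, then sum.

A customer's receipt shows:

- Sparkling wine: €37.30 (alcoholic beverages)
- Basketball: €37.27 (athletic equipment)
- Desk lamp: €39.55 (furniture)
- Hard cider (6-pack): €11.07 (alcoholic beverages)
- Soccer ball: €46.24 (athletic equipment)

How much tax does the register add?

€11.46

Sparkling wine €37.30: alcoholic beverages → 12.5% → €4.66
Basketball €37.27: athletic equipment → 4% → €1.49
Desk lamp €39.55: furniture → 5.25% → €2.08
Hard cider (6-pack) €11.07: alcoholic beverages → 12.5% → €1.38
Soccer ball €46.24: athletic equipment → 4% → €1.85
Total tax = €4.66 + €1.49 + €2.08 + €1.38 + €1.85 = €11.46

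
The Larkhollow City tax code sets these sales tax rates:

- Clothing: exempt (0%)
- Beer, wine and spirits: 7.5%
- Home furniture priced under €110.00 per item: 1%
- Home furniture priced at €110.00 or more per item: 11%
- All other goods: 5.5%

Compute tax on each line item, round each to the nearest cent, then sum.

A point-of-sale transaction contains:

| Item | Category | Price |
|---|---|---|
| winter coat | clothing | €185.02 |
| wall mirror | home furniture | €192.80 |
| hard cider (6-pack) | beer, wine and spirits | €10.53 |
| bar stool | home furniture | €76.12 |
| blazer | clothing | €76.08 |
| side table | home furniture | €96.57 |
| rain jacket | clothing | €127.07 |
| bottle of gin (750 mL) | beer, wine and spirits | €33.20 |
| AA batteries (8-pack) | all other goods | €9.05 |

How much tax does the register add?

€26.72

Winter coat €185.02: clothing → 0% → €0.00
Wall mirror €192.80: home furniture, €110.00 or more → 11% → €21.21
Hard cider (6-pack) €10.53: beer, wine and spirits → 7.5% → €0.79
Bar stool €76.12: home furniture, under €110.00 → 1% → €0.76
Blazer €76.08: clothing → 0% → €0.00
Side table €96.57: home furniture, under €110.00 → 1% → €0.97
Rain jacket €127.07: clothing → 0% → €0.00
Bottle of gin (750 mL) €33.20: beer, wine and spirits → 7.5% → €2.49
AA batteries (8-pack) €9.05: all other goods → 5.5% → €0.50
Total tax = €21.21 + €0.79 + €0.76 + €0.97 + €2.49 + €0.50 = €26.72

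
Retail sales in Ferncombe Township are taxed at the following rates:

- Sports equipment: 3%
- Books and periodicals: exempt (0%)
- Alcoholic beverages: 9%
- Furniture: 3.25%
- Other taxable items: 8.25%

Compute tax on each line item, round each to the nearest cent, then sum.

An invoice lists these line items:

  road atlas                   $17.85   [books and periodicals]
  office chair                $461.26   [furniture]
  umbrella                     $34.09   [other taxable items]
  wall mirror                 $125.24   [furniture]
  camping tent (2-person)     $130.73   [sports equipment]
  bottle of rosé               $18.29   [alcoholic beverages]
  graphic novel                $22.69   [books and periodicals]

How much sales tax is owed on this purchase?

Road atlas $17.85: books and periodicals → 0% → $0.00
Office chair $461.26: furniture → 3.25% → $14.99
Umbrella $34.09: other taxable items → 8.25% → $2.81
Wall mirror $125.24: furniture → 3.25% → $4.07
Camping tent (2-person) $130.73: sports equipment → 3% → $3.92
Bottle of rosé $18.29: alcoholic beverages → 9% → $1.65
Graphic novel $22.69: books and periodicals → 0% → $0.00
Total tax = $14.99 + $2.81 + $4.07 + $3.92 + $1.65 = $27.44

$27.44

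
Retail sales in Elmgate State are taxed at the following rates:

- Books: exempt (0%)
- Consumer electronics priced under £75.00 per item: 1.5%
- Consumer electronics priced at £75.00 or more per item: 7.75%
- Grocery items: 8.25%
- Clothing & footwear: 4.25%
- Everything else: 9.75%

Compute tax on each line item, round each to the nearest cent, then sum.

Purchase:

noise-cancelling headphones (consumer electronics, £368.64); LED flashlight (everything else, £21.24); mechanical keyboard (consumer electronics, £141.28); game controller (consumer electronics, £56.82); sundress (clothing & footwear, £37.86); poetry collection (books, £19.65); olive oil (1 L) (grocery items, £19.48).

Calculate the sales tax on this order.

£45.66

Noise-cancelling headphones £368.64: consumer electronics, £75.00 or more → 7.75% → £28.57
LED flashlight £21.24: everything else → 9.75% → £2.07
Mechanical keyboard £141.28: consumer electronics, £75.00 or more → 7.75% → £10.95
Game controller £56.82: consumer electronics, under £75.00 → 1.5% → £0.85
Sundress £37.86: clothing & footwear → 4.25% → £1.61
Poetry collection £19.65: books → 0% → £0.00
Olive oil (1 L) £19.48: grocery items → 8.25% → £1.61
Total tax = £28.57 + £2.07 + £10.95 + £0.85 + £1.61 + £1.61 = £45.66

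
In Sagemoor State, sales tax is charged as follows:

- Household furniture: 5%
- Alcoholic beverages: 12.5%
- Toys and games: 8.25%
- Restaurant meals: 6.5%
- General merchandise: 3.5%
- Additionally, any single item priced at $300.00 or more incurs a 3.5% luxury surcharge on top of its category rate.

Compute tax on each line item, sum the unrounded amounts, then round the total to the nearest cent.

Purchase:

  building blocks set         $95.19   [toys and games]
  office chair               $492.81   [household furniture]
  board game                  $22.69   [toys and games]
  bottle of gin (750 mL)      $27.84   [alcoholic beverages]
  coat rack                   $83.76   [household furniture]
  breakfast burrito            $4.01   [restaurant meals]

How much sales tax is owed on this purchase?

$59.54

Building blocks set $95.19: toys and games → 8.25% → $7.853175
Office chair $492.81: household furniture → 5% + 3.5% surcharge = 8.5% → $41.88885
Board game $22.69: toys and games → 8.25% → $1.871925
Bottle of gin (750 mL) $27.84: alcoholic beverages → 12.5% → $3.48
Coat rack $83.76: household furniture → 5% → $4.188
Breakfast burrito $4.01: restaurant meals → 6.5% → $0.26065
Unrounded tax sum = $59.5426 → $59.54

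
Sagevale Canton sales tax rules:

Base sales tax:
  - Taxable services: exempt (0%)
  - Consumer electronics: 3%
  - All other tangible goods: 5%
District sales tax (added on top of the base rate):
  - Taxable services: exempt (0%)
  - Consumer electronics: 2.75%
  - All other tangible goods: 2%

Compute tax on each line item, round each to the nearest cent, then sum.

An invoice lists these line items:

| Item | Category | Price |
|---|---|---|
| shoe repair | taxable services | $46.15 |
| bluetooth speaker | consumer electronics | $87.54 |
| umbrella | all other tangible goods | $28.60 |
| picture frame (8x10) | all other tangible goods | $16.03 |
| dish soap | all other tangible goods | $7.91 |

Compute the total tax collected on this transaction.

Shoe repair $46.15: taxable services → 0% + 0% district = 0% → $0.00
Bluetooth speaker $87.54: consumer electronics → 3% + 2.75% district = 5.75% → $5.03
Umbrella $28.60: all other tangible goods → 5% + 2% district = 7% → $2.00
Picture frame (8x10) $16.03: all other tangible goods → 5% + 2% district = 7% → $1.12
Dish soap $7.91: all other tangible goods → 5% + 2% district = 7% → $0.55
Total tax = $5.03 + $2.00 + $1.12 + $0.55 = $8.70

$8.70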